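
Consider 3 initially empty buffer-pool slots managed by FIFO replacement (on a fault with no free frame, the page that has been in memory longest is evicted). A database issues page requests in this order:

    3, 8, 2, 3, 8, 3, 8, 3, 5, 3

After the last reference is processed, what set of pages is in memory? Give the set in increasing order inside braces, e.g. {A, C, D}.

{2, 3, 5}

3: fault, frames [3]
8: fault, frames [3, 8]
2: fault, frames [3, 8, 2]
3: hit
8: hit
3: hit
8: hit
3: hit
5: fault, evict 3, frames [8, 2, 5]
3: fault, evict 8, frames [2, 5, 3]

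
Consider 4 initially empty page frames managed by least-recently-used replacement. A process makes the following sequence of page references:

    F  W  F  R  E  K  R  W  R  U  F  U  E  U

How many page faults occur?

F -> miss, frames (F)
W -> miss, frames (F W)
F -> hit
R -> miss, frames (W F R)
E -> miss, frames (W F R E)
K -> miss, evict W, frames (F R E K)
R -> hit
W -> miss, evict F, frames (E K R W)
R -> hit
U -> miss, evict E, frames (K W R U)
F -> miss, evict K, frames (W R U F)
U -> hit
E -> miss, evict W, frames (R F U E)
U -> hit
Page faults: 9.

9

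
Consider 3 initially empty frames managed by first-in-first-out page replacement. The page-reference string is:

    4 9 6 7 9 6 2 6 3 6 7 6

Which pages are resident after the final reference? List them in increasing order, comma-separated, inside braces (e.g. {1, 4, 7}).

4 → miss, frames [4]
9 → miss, frames [4, 9]
6 → miss, frames [4, 9, 6]
7 → miss, evict 4, frames [9, 6, 7]
9 → hit
6 → hit
2 → miss, evict 9, frames [6, 7, 2]
6 → hit
3 → miss, evict 6, frames [7, 2, 3]
6 → miss, evict 7, frames [2, 3, 6]
7 → miss, evict 2, frames [3, 6, 7]
6 → hit

{3, 6, 7}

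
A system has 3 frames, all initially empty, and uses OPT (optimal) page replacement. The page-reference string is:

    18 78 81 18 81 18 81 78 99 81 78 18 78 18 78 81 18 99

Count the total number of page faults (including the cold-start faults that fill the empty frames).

6

18: fault, frames [18]
78: fault, frames [18, 78]
81: fault, frames [18, 78, 81]
18: hit
81: hit
18: hit
81: hit
78: hit
99: fault, evict 18, frames [78, 81, 99]
81: hit
78: hit
18: fault, evict 99, frames [78, 81, 18]
78: hit
18: hit
78: hit
81: hit
18: hit
99: fault, evict 18, frames [78, 81, 99]
Page faults: 6.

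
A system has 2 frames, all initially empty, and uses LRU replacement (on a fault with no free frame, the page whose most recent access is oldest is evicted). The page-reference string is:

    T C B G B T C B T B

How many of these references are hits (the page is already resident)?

T -> fault, frames {T}
C -> fault, frames {T,C}
B -> fault, evict T, frames {C,B}
G -> fault, evict C, frames {B,G}
B -> hit
T -> fault, evict G, frames {B,T}
C -> fault, evict B, frames {T,C}
B -> fault, evict T, frames {C,B}
T -> fault, evict C, frames {B,T}
B -> hit
Hits: 2.

2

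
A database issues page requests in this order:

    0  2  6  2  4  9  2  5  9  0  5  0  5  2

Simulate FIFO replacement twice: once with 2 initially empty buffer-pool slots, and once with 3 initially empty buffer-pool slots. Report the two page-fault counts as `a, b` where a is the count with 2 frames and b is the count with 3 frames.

2 frames: F F F . F F F F F F F . . F → 11 faults.
3 frames: F F F . F F F F . F . . . . → 8 faults.
8 < 11: adding a frame reduced faults, as is typical.

11, 8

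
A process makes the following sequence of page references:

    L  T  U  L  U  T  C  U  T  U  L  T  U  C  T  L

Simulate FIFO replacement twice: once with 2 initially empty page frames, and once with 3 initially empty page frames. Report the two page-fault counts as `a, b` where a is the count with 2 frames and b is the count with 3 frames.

13, 9

2 frames: F F F F . F F F F . F . F F F F → 13 faults.
3 frames: F F F . . . F . . . F F F F . F → 9 faults.
9 < 13: adding a frame reduced faults, as is typical.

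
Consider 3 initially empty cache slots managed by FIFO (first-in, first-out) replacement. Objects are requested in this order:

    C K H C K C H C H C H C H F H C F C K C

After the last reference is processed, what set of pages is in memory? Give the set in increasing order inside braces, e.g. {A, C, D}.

{C, F, K}

C -> miss, frames {C}
K -> miss, frames {C,K}
H -> miss, frames {C,K,H}
C -> hit
K -> hit
C -> hit
H -> hit
C -> hit
H -> hit
C -> hit
H -> hit
C -> hit
H -> hit
F -> miss, evict C, frames {K,H,F}
H -> hit
C -> miss, evict K, frames {H,F,C}
F -> hit
C -> hit
K -> miss, evict H, frames {F,C,K}
C -> hit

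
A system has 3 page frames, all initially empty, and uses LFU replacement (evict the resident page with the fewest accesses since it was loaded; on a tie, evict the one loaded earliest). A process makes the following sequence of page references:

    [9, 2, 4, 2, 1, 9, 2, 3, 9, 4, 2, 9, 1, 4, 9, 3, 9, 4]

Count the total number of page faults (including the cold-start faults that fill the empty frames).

11

9 → fault, frames [9]
2 → fault, frames [9, 2]
4 → fault, frames [9, 2, 4]
2 → hit
1 → fault, evict 9, frames [2, 4, 1]
9 → fault, evict 4, frames [2, 1, 9]
2 → hit
3 → fault, evict 1, frames [2, 9, 3]
9 → hit
4 → fault, evict 3, frames [2, 9, 4]
2 → hit
9 → hit
1 → fault, evict 4, frames [2, 9, 1]
4 → fault, evict 1, frames [2, 9, 4]
9 → hit
3 → fault, evict 4, frames [2, 9, 3]
9 → hit
4 → fault, evict 3, frames [2, 9, 4]
Page faults: 11.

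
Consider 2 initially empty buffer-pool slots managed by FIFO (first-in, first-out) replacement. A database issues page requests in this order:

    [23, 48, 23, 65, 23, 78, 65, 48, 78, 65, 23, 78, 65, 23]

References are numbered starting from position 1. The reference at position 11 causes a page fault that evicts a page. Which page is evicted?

pos 1: 23: fault, frames [23]
pos 2: 48: fault, frames [23, 48]
pos 3: 23: hit
pos 4: 65: fault, evict 23, frames [48, 65]
pos 5: 23: fault, evict 48, frames [65, 23]
pos 6: 78: fault, evict 65, frames [23, 78]
pos 7: 65: fault, evict 23, frames [78, 65]
pos 8: 48: fault, evict 78, frames [65, 48]
pos 9: 78: fault, evict 65, frames [48, 78]
pos 10: 65: fault, evict 48, frames [78, 65]
pos 11: 23: fault, evict 78, frames [65, 23]
At position 11, page 78 is evicted.

78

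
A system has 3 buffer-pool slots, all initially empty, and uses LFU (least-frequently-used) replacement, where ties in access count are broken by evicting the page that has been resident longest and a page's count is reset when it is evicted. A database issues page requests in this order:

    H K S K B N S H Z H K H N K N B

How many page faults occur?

10

H: miss, frames [H]
K: miss, frames [H, K]
S: miss, frames [H, K, S]
K: hit
B: miss, evict H, frames [K, S, B]
N: miss, evict S, frames [K, B, N]
S: miss, evict B, frames [K, N, S]
H: miss, evict N, frames [K, S, H]
Z: miss, evict S, frames [K, H, Z]
H: hit
K: hit
H: hit
N: miss, evict Z, frames [K, H, N]
K: hit
N: hit
B: miss, evict N, frames [K, H, B]
Page faults: 10.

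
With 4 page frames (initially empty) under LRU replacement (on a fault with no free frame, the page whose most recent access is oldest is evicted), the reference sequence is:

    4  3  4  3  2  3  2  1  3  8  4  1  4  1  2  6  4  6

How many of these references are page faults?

4 → miss, frames [4]
3 → miss, frames [4, 3]
4 → hit
3 → hit
2 → miss, frames [4, 3, 2]
3 → hit
2 → hit
1 → miss, frames [4, 3, 2, 1]
3 → hit
8 → miss, evict 4, frames [2, 1, 3, 8]
4 → miss, evict 2, frames [1, 3, 8, 4]
1 → hit
4 → hit
1 → hit
2 → miss, evict 3, frames [8, 4, 1, 2]
6 → miss, evict 8, frames [4, 1, 2, 6]
4 → hit
6 → hit
Page faults: 8.

8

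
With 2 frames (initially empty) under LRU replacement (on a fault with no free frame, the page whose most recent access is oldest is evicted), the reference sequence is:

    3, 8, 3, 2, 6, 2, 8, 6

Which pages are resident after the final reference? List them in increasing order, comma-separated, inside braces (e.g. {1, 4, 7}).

{6, 8}

3 -> fault, frames [3]
8 -> fault, frames [3, 8]
3 -> hit
2 -> fault, evict 8, frames [3, 2]
6 -> fault, evict 3, frames [2, 6]
2 -> hit
8 -> fault, evict 6, frames [2, 8]
6 -> fault, evict 2, frames [8, 6]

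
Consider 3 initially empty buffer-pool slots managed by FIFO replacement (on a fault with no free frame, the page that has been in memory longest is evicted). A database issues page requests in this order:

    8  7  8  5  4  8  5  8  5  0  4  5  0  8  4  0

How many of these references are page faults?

8

8 -> miss, frames {8}
7 -> miss, frames {8,7}
8 -> hit
5 -> miss, frames {8,7,5}
4 -> miss, evict 8, frames {7,5,4}
8 -> miss, evict 7, frames {5,4,8}
5 -> hit
8 -> hit
5 -> hit
0 -> miss, evict 5, frames {4,8,0}
4 -> hit
5 -> miss, evict 4, frames {8,0,5}
0 -> hit
8 -> hit
4 -> miss, evict 8, frames {0,5,4}
0 -> hit
Page faults: 8.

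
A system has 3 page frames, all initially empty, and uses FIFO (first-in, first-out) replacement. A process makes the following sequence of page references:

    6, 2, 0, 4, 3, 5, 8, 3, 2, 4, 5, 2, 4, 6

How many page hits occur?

6 -> fault, frames (6)
2 -> fault, frames (6 2)
0 -> fault, frames (6 2 0)
4 -> fault, evict 6, frames (2 0 4)
3 -> fault, evict 2, frames (0 4 3)
5 -> fault, evict 0, frames (4 3 5)
8 -> fault, evict 4, frames (3 5 8)
3 -> hit
2 -> fault, evict 3, frames (5 8 2)
4 -> fault, evict 5, frames (8 2 4)
5 -> fault, evict 8, frames (2 4 5)
2 -> hit
4 -> hit
6 -> fault, evict 2, frames (4 5 6)
Hits: 3.

3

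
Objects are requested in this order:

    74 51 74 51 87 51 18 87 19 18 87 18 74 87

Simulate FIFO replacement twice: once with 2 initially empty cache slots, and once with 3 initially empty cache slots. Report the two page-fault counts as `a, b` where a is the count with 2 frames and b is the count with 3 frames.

2 frames: F F . . F . F . F . F F F F → 9 faults.
3 frames: F F . . F . F . F . . . F F → 7 faults.
7 < 9: adding a frame reduced faults, as is typical.

9, 7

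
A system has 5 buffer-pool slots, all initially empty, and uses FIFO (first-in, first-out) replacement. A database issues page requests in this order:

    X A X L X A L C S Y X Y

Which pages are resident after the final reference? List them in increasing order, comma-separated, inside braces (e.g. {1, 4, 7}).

{C, L, S, X, Y}

X → fault, frames {X}
A → fault, frames {X,A}
X → hit
L → fault, frames {X,A,L}
X → hit
A → hit
L → hit
C → fault, frames {X,A,L,C}
S → fault, frames {X,A,L,C,S}
Y → fault, evict X, frames {A,L,C,S,Y}
X → fault, evict A, frames {L,C,S,Y,X}
Y → hit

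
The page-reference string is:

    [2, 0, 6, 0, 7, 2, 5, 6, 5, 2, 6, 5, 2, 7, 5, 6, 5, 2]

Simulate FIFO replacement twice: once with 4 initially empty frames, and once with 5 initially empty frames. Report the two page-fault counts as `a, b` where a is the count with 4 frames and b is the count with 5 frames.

4 frames: F F F . F . F . . F . . . . . . . . → 6 faults.
5 frames: F F F . F . F . . . . . . . . . . . → 5 faults.
5 < 6: adding a frame reduced faults, as is typical.

6, 5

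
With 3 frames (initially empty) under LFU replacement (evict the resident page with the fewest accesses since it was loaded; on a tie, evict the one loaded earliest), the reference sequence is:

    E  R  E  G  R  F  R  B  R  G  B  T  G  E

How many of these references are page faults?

9

E → fault, frames {E}
R → fault, frames {E,R}
E → hit
G → fault, frames {E,R,G}
R → hit
F → fault, evict G, frames {E,R,F}
R → hit
B → fault, evict F, frames {E,R,B}
R → hit
G → fault, evict B, frames {E,R,G}
B → fault, evict G, frames {E,R,B}
T → fault, evict B, frames {E,R,T}
G → fault, evict T, frames {E,R,G}
E → hit
Page faults: 9.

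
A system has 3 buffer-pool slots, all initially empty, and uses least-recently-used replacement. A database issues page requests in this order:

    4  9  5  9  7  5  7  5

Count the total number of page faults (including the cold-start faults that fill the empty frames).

4 → fault, frames (4)
9 → fault, frames (4 9)
5 → fault, frames (4 9 5)
9 → hit
7 → fault, evict 4, frames (5 9 7)
5 → hit
7 → hit
5 → hit
Page faults: 4.

4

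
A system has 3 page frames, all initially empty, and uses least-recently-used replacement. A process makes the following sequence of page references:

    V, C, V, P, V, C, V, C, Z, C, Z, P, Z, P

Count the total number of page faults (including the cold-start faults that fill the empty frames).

5

V: miss, frames [V]
C: miss, frames [V, C]
V: hit
P: miss, frames [C, V, P]
V: hit
C: hit
V: hit
C: hit
Z: miss, evict P, frames [V, C, Z]
C: hit
Z: hit
P: miss, evict V, frames [C, Z, P]
Z: hit
P: hit
Page faults: 5.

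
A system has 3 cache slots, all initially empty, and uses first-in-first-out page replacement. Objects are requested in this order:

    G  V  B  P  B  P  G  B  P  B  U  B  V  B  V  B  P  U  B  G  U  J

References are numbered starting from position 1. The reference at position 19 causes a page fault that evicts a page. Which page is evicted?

pos 1: G → miss, frames {G}
pos 2: V → miss, frames {G,V}
pos 3: B → miss, frames {G,V,B}
pos 4: P → miss, evict G, frames {V,B,P}
pos 5: B → hit
pos 6: P → hit
pos 7: G → miss, evict V, frames {B,P,G}
pos 8: B → hit
pos 9: P → hit
pos 10: B → hit
pos 11: U → miss, evict B, frames {P,G,U}
pos 12: B → miss, evict P, frames {G,U,B}
pos 13: V → miss, evict G, frames {U,B,V}
pos 14: B → hit
pos 15: V → hit
pos 16: B → hit
pos 17: P → miss, evict U, frames {B,V,P}
pos 18: U → miss, evict B, frames {V,P,U}
pos 19: B → miss, evict V, frames {P,U,B}
At position 19, page V is evicted.

V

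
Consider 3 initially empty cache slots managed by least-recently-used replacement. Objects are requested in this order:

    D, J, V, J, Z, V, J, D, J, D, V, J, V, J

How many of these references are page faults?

D: fault, frames [D]
J: fault, frames [D, J]
V: fault, frames [D, J, V]
J: hit
Z: fault, evict D, frames [V, J, Z]
V: hit
J: hit
D: fault, evict Z, frames [V, J, D]
J: hit
D: hit
V: hit
J: hit
V: hit
J: hit
Page faults: 5.

5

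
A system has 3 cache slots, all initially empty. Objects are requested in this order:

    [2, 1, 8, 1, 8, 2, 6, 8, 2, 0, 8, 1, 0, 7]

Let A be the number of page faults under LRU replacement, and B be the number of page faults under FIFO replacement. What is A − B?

Under LRU: F F F . . . F . . F . F . F → 7 faults.
Under FIFO: F F F . . . F . F F F F . F → 9 faults.
A − B = 7 − 9 = -2.

-2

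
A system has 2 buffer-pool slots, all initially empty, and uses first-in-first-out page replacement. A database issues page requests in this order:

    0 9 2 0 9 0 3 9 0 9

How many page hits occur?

0 → fault, frames {0}
9 → fault, frames {0,9}
2 → fault, evict 0, frames {9,2}
0 → fault, evict 9, frames {2,0}
9 → fault, evict 2, frames {0,9}
0 → hit
3 → fault, evict 0, frames {9,3}
9 → hit
0 → fault, evict 9, frames {3,0}
9 → fault, evict 3, frames {0,9}
Hits: 2.

2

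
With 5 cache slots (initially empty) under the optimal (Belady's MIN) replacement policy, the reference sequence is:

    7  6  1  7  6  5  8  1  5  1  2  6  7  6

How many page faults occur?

7 -> miss, frames (7)
6 -> miss, frames (7 6)
1 -> miss, frames (7 6 1)
7 -> hit
6 -> hit
5 -> miss, frames (7 6 1 5)
8 -> miss, frames (7 6 1 5 8)
1 -> hit
5 -> hit
1 -> hit
2 -> miss, evict 8, frames (7 6 1 5 2)
6 -> hit
7 -> hit
6 -> hit
Page faults: 6.

6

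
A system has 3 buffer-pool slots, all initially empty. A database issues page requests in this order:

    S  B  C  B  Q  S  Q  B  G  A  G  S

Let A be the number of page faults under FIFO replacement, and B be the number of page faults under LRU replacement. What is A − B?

Under FIFO: F F F . F F . F F F . F → 9 faults.
Under LRU: F F F . F F . . F F . F → 8 faults.
A − B = 9 − 8 = 1.

1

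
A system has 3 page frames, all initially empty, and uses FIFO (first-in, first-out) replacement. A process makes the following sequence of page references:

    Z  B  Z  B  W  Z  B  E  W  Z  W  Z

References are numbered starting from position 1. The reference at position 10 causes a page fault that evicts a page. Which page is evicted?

B

pos 1: Z: fault, frames [Z]
pos 2: B: fault, frames [Z, B]
pos 3: Z: hit
pos 4: B: hit
pos 5: W: fault, frames [Z, B, W]
pos 6: Z: hit
pos 7: B: hit
pos 8: E: fault, evict Z, frames [B, W, E]
pos 9: W: hit
pos 10: Z: fault, evict B, frames [W, E, Z]
At position 10, page B is evicted.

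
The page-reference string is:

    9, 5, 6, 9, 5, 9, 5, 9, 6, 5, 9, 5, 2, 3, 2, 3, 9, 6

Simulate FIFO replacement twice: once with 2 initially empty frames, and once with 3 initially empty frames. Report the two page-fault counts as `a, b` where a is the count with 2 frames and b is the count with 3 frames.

2 frames: F F F F F . . . F . F F F F . . F F → 12 faults.
3 frames: F F F . . . . . . . . . F F . . F F → 7 faults.
7 < 12: adding a frame reduced faults, as is typical.

12, 7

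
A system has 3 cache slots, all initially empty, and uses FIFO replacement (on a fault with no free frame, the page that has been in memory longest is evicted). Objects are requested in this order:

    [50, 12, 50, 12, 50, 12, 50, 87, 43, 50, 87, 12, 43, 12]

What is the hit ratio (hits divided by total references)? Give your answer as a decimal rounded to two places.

50 -> miss, frames {50}
12 -> miss, frames {50,12}
50 -> hit
12 -> hit
50 -> hit
12 -> hit
50 -> hit
87 -> miss, frames {50,12,87}
43 -> miss, evict 50, frames {12,87,43}
50 -> miss, evict 12, frames {87,43,50}
87 -> hit
12 -> miss, evict 87, frames {43,50,12}
43 -> hit
12 -> hit
Hits: 8 of 14 references → 8/14 = 0.5714.

0.57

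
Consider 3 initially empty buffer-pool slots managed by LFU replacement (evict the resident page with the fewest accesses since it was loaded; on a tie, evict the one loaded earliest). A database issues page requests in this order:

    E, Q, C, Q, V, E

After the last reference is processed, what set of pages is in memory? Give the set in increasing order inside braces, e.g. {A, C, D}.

E → fault, frames [E]
Q → fault, frames [E, Q]
C → fault, frames [E, Q, C]
Q → hit
V → fault, evict E, frames [Q, C, V]
E → fault, evict C, frames [Q, V, E]

{E, Q, V}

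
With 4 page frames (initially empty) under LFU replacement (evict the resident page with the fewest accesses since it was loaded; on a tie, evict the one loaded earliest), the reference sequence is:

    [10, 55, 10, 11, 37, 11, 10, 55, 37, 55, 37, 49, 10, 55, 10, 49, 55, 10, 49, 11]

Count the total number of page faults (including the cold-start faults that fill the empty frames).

10: miss, frames {10}
55: miss, frames {10,55}
10: hit
11: miss, frames {10,55,11}
37: miss, frames {10,55,11,37}
11: hit
10: hit
55: hit
37: hit
55: hit
37: hit
49: miss, evict 11, frames {10,55,37,49}
10: hit
55: hit
10: hit
49: hit
55: hit
10: hit
49: hit
11: miss, evict 37, frames {10,55,49,11}
Page faults: 6.

6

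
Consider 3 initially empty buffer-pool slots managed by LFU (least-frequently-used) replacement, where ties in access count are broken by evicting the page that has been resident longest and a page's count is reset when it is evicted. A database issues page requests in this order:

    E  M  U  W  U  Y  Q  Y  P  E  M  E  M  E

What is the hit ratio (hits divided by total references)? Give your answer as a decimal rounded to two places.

E -> fault, frames (E)
M -> fault, frames (E M)
U -> fault, frames (E M U)
W -> fault, evict E, frames (M U W)
U -> hit
Y -> fault, evict M, frames (U W Y)
Q -> fault, evict W, frames (U Y Q)
Y -> hit
P -> fault, evict Q, frames (U Y P)
E -> fault, evict P, frames (U Y E)
M -> fault, evict E, frames (U Y M)
E -> fault, evict M, frames (U Y E)
M -> fault, evict E, frames (U Y M)
E -> fault, evict M, frames (U Y E)
Hits: 2 of 14 references → 2/14 = 0.1429.

0.14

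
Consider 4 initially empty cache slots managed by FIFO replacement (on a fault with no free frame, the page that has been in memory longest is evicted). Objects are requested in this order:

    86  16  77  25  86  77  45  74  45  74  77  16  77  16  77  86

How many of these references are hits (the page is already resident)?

7

86: miss, frames {86}
16: miss, frames {86,16}
77: miss, frames {86,16,77}
25: miss, frames {86,16,77,25}
86: hit
77: hit
45: miss, evict 86, frames {16,77,25,45}
74: miss, evict 16, frames {77,25,45,74}
45: hit
74: hit
77: hit
16: miss, evict 77, frames {25,45,74,16}
77: miss, evict 25, frames {45,74,16,77}
16: hit
77: hit
86: miss, evict 45, frames {74,16,77,86}
Hits: 7.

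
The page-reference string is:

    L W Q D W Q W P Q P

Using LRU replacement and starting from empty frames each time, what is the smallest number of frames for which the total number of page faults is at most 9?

f=1: 10 faults
f=2: 8 faults
f=3: 5 faults
f=4: 5 faults
f=5: 5 faults
Smallest f with faults ≤ 9 is 2.

2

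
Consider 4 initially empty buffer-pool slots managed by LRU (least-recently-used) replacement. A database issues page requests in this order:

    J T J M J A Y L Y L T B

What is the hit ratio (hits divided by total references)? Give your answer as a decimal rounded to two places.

0.33

J: miss, frames (J)
T: miss, frames (J T)
J: hit
M: miss, frames (T J M)
J: hit
A: miss, frames (T M J A)
Y: miss, evict T, frames (M J A Y)
L: miss, evict M, frames (J A Y L)
Y: hit
L: hit
T: miss, evict J, frames (A Y L T)
B: miss, evict A, frames (Y L T B)
Hits: 4 of 12 references → 4/12 = 0.3333.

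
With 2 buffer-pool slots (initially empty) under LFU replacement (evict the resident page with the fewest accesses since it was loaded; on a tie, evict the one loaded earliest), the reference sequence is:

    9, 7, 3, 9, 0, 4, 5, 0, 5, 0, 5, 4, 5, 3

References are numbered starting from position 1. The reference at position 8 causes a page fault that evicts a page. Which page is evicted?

4

pos 1: 9 -> miss, frames (9)
pos 2: 7 -> miss, frames (9 7)
pos 3: 3 -> miss, evict 9, frames (7 3)
pos 4: 9 -> miss, evict 7, frames (3 9)
pos 5: 0 -> miss, evict 3, frames (9 0)
pos 6: 4 -> miss, evict 9, frames (0 4)
pos 7: 5 -> miss, evict 0, frames (4 5)
pos 8: 0 -> miss, evict 4, frames (5 0)
At position 8, page 4 is evicted.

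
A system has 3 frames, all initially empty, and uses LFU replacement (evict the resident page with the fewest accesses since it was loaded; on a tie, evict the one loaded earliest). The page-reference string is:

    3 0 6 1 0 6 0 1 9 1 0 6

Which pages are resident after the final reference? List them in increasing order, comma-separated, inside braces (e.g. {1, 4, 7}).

{0, 1, 6}

3 → miss, frames (3)
0 → miss, frames (3 0)
6 → miss, frames (3 0 6)
1 → miss, evict 3, frames (0 6 1)
0 → hit
6 → hit
0 → hit
1 → hit
9 → miss, evict 6, frames (0 1 9)
1 → hit
0 → hit
6 → miss, evict 9, frames (0 1 6)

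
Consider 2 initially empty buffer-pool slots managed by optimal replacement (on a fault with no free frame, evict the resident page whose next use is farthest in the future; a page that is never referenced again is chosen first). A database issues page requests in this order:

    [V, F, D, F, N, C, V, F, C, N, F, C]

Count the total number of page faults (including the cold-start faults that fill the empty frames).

9

V: miss, frames (V)
F: miss, frames (V F)
D: miss, evict V, frames (F D)
F: hit
N: miss, evict D, frames (F N)
C: miss, evict N, frames (F C)
V: miss, evict C, frames (F V)
F: hit
C: miss, evict V, frames (F C)
N: miss, evict C, frames (F N)
F: hit
C: miss, evict N, frames (F C)
Page faults: 9.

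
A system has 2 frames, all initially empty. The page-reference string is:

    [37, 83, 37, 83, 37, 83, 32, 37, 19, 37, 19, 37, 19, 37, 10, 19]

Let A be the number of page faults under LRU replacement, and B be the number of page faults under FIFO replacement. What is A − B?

Under LRU: F F . . . . F F F . . . . . F F → 7 faults.
Under FIFO: F F . . . . F F F . . . . . F . → 6 faults.
A − B = 7 − 6 = 1.

1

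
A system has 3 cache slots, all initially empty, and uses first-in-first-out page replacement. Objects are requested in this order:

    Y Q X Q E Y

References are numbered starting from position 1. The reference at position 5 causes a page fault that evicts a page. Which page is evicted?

Y

pos 1: Y: fault, frames {Y}
pos 2: Q: fault, frames {Y,Q}
pos 3: X: fault, frames {Y,Q,X}
pos 4: Q: hit
pos 5: E: fault, evict Y, frames {Q,X,E}
At position 5, page Y is evicted.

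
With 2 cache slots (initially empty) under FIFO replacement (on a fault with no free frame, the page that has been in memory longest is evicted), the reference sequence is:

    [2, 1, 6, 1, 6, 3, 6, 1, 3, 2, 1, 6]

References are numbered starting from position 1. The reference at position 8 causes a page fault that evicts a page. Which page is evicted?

6

pos 1: 2: miss, frames {2}
pos 2: 1: miss, frames {2,1}
pos 3: 6: miss, evict 2, frames {1,6}
pos 4: 1: hit
pos 5: 6: hit
pos 6: 3: miss, evict 1, frames {6,3}
pos 7: 6: hit
pos 8: 1: miss, evict 6, frames {3,1}
At position 8, page 6 is evicted.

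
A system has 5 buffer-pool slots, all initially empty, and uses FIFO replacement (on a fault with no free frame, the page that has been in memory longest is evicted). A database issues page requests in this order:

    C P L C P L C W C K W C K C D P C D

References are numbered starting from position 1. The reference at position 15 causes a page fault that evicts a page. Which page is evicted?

pos 1: C -> fault, frames [C]
pos 2: P -> fault, frames [C, P]
pos 3: L -> fault, frames [C, P, L]
pos 4: C -> hit
pos 5: P -> hit
pos 6: L -> hit
pos 7: C -> hit
pos 8: W -> fault, frames [C, P, L, W]
pos 9: C -> hit
pos 10: K -> fault, frames [C, P, L, W, K]
pos 11: W -> hit
pos 12: C -> hit
pos 13: K -> hit
pos 14: C -> hit
pos 15: D -> fault, evict C, frames [P, L, W, K, D]
At position 15, page C is evicted.

C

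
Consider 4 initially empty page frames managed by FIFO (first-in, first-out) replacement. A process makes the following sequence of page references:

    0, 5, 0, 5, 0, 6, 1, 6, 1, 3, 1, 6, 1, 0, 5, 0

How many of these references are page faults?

7

0 → miss, frames [0]
5 → miss, frames [0, 5]
0 → hit
5 → hit
0 → hit
6 → miss, frames [0, 5, 6]
1 → miss, frames [0, 5, 6, 1]
6 → hit
1 → hit
3 → miss, evict 0, frames [5, 6, 1, 3]
1 → hit
6 → hit
1 → hit
0 → miss, evict 5, frames [6, 1, 3, 0]
5 → miss, evict 6, frames [1, 3, 0, 5]
0 → hit
Page faults: 7.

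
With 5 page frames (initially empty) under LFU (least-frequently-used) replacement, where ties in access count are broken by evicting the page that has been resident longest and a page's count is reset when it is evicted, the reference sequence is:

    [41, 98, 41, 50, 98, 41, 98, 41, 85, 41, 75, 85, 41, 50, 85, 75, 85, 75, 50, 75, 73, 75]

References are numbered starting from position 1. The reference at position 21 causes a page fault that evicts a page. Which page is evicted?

98

pos 1: 41 -> miss, frames [41]
pos 2: 98 -> miss, frames [41, 98]
pos 3: 41 -> hit
pos 4: 50 -> miss, frames [41, 98, 50]
pos 5: 98 -> hit
pos 6: 41 -> hit
pos 7: 98 -> hit
pos 8: 41 -> hit
pos 9: 85 -> miss, frames [41, 98, 50, 85]
pos 10: 41 -> hit
pos 11: 75 -> miss, frames [41, 98, 50, 85, 75]
pos 12: 85 -> hit
pos 13: 41 -> hit
pos 14: 50 -> hit
pos 15: 85 -> hit
pos 16: 75 -> hit
pos 17: 85 -> hit
pos 18: 75 -> hit
pos 19: 50 -> hit
pos 20: 75 -> hit
pos 21: 73 -> miss, evict 98, frames [41, 50, 85, 75, 73]
At position 21, page 98 is evicted.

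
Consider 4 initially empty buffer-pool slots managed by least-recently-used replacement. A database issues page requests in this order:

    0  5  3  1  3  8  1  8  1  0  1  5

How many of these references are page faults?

7

0: miss, frames (0)
5: miss, frames (0 5)
3: miss, frames (0 5 3)
1: miss, frames (0 5 3 1)
3: hit
8: miss, evict 0, frames (5 1 3 8)
1: hit
8: hit
1: hit
0: miss, evict 5, frames (3 8 1 0)
1: hit
5: miss, evict 3, frames (8 0 1 5)
Page faults: 7.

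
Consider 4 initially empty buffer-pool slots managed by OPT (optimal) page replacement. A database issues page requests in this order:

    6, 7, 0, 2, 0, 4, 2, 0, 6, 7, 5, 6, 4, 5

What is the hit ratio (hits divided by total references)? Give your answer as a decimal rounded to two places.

6 → fault, frames (6)
7 → fault, frames (6 7)
0 → fault, frames (6 7 0)
2 → fault, frames (6 7 0 2)
0 → hit
4 → fault, evict 7, frames (6 0 2 4)
2 → hit
0 → hit
6 → hit
7 → fault, evict 2, frames (6 0 4 7)
5 → fault, evict 7, frames (6 0 4 5)
6 → hit
4 → hit
5 → hit
Hits: 7 of 14 references → 7/14 = 0.5000.

0.50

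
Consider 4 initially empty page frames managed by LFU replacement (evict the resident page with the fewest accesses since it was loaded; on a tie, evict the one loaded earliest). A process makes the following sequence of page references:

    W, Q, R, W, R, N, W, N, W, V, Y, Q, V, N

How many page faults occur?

8

W: fault, frames [W]
Q: fault, frames [W, Q]
R: fault, frames [W, Q, R]
W: hit
R: hit
N: fault, frames [W, Q, R, N]
W: hit
N: hit
W: hit
V: fault, evict Q, frames [W, R, N, V]
Y: fault, evict V, frames [W, R, N, Y]
Q: fault, evict Y, frames [W, R, N, Q]
V: fault, evict Q, frames [W, R, N, V]
N: hit
Page faults: 8.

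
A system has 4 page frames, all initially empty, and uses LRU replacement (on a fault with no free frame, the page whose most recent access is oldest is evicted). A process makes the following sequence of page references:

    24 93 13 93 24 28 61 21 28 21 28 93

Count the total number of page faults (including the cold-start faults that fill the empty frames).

24 → fault, frames {24}
93 → fault, frames {24,93}
13 → fault, frames {24,93,13}
93 → hit
24 → hit
28 → fault, frames {13,93,24,28}
61 → fault, evict 13, frames {93,24,28,61}
21 → fault, evict 93, frames {24,28,61,21}
28 → hit
21 → hit
28 → hit
93 → fault, evict 24, frames {61,21,28,93}
Page faults: 7.

7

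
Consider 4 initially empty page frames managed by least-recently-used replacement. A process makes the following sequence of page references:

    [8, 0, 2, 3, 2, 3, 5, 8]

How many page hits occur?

8 -> fault, frames (8)
0 -> fault, frames (8 0)
2 -> fault, frames (8 0 2)
3 -> fault, frames (8 0 2 3)
2 -> hit
3 -> hit
5 -> fault, evict 8, frames (0 2 3 5)
8 -> fault, evict 0, frames (2 3 5 8)
Hits: 2.

2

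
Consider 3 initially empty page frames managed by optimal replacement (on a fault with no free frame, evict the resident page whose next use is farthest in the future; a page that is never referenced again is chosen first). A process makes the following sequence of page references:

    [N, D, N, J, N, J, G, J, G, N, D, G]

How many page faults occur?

5

N: fault, frames {N}
D: fault, frames {N,D}
N: hit
J: fault, frames {N,D,J}
N: hit
J: hit
G: fault, evict D, frames {N,J,G}
J: hit
G: hit
N: hit
D: fault, evict J, frames {N,G,D}
G: hit
Page faults: 5.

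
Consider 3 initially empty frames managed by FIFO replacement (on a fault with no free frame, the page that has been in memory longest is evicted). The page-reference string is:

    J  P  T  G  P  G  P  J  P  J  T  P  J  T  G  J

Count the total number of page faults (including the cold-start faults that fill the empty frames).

J -> miss, frames [J]
P -> miss, frames [J, P]
T -> miss, frames [J, P, T]
G -> miss, evict J, frames [P, T, G]
P -> hit
G -> hit
P -> hit
J -> miss, evict P, frames [T, G, J]
P -> miss, evict T, frames [G, J, P]
J -> hit
T -> miss, evict G, frames [J, P, T]
P -> hit
J -> hit
T -> hit
G -> miss, evict J, frames [P, T, G]
J -> miss, evict P, frames [T, G, J]
Page faults: 9.

9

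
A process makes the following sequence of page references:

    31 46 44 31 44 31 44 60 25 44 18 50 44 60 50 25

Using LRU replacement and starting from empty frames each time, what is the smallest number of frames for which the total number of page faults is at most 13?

2

f=1: 16 faults
f=2: 13 faults
f=3: 9 faults
f=4: 9 faults
f=5: 7 faults
f=6: 7 faults
f=7: 7 faults
Smallest f with faults ≤ 13 is 2.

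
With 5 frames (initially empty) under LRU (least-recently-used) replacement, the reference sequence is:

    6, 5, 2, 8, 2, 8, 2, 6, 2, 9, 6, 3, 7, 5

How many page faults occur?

6 → miss, frames (6)
5 → miss, frames (6 5)
2 → miss, frames (6 5 2)
8 → miss, frames (6 5 2 8)
2 → hit
8 → hit
2 → hit
6 → hit
2 → hit
9 → miss, frames (5 8 6 2 9)
6 → hit
3 → miss, evict 5, frames (8 2 9 6 3)
7 → miss, evict 8, frames (2 9 6 3 7)
5 → miss, evict 2, frames (9 6 3 7 5)
Page faults: 8.

8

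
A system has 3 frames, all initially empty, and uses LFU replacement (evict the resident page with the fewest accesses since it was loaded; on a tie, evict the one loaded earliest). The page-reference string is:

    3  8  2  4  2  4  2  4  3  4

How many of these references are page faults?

5

3 -> miss, frames {3}
8 -> miss, frames {3,8}
2 -> miss, frames {3,8,2}
4 -> miss, evict 3, frames {8,2,4}
2 -> hit
4 -> hit
2 -> hit
4 -> hit
3 -> miss, evict 8, frames {2,4,3}
4 -> hit
Page faults: 5.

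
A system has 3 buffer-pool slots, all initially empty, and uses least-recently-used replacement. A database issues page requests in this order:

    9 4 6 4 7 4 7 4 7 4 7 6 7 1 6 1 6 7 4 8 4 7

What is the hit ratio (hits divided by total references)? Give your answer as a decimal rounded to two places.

0.68

9 -> miss, frames {9}
4 -> miss, frames {9,4}
6 -> miss, frames {9,4,6}
4 -> hit
7 -> miss, evict 9, frames {6,4,7}
4 -> hit
7 -> hit
4 -> hit
7 -> hit
4 -> hit
7 -> hit
6 -> hit
7 -> hit
1 -> miss, evict 4, frames {6,7,1}
6 -> hit
1 -> hit
6 -> hit
7 -> hit
4 -> miss, evict 1, frames {6,7,4}
8 -> miss, evict 6, frames {7,4,8}
4 -> hit
7 -> hit
Hits: 15 of 22 references → 15/22 = 0.6818.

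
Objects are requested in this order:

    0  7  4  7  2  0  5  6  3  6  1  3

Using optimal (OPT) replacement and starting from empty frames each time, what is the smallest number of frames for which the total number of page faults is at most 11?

f=1: 12 faults
f=2: 9 faults
f=3: 8 faults
f=4: 8 faults
f=5: 8 faults
f=6: 8 faults
f=7: 8 faults
f=8: 8 faults
Smallest f with faults ≤ 11 is 2.

2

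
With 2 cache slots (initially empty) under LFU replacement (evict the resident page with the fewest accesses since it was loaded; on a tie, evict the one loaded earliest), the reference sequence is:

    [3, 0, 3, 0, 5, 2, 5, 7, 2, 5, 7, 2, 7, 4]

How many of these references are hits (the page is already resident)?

2

3 → fault, frames (3)
0 → fault, frames (3 0)
3 → hit
0 → hit
5 → fault, evict 3, frames (0 5)
2 → fault, evict 5, frames (0 2)
5 → fault, evict 2, frames (0 5)
7 → fault, evict 5, frames (0 7)
2 → fault, evict 7, frames (0 2)
5 → fault, evict 2, frames (0 5)
7 → fault, evict 5, frames (0 7)
2 → fault, evict 7, frames (0 2)
7 → fault, evict 2, frames (0 7)
4 → fault, evict 7, frames (0 4)
Hits: 2.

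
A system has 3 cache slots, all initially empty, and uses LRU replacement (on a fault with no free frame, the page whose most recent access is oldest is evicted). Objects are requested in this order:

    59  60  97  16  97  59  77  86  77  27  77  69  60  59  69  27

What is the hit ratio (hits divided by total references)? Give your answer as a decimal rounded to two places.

59 -> fault, frames [59]
60 -> fault, frames [59, 60]
97 -> fault, frames [59, 60, 97]
16 -> fault, evict 59, frames [60, 97, 16]
97 -> hit
59 -> fault, evict 60, frames [16, 97, 59]
77 -> fault, evict 16, frames [97, 59, 77]
86 -> fault, evict 97, frames [59, 77, 86]
77 -> hit
27 -> fault, evict 59, frames [86, 77, 27]
77 -> hit
69 -> fault, evict 86, frames [27, 77, 69]
60 -> fault, evict 27, frames [77, 69, 60]
59 -> fault, evict 77, frames [69, 60, 59]
69 -> hit
27 -> fault, evict 60, frames [59, 69, 27]
Hits: 4 of 16 references → 4/16 = 0.2500.

0.25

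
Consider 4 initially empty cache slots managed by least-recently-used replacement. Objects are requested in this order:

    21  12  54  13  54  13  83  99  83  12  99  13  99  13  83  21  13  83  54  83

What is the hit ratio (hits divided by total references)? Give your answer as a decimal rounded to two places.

0.55

21 → fault, frames {21}
12 → fault, frames {21,12}
54 → fault, frames {21,12,54}
13 → fault, frames {21,12,54,13}
54 → hit
13 → hit
83 → fault, evict 21, frames {12,54,13,83}
99 → fault, evict 12, frames {54,13,83,99}
83 → hit
12 → fault, evict 54, frames {13,99,83,12}
99 → hit
13 → hit
99 → hit
13 → hit
83 → hit
21 → fault, evict 12, frames {99,13,83,21}
13 → hit
83 → hit
54 → fault, evict 99, frames {21,13,83,54}
83 → hit
Hits: 11 of 20 references → 11/20 = 0.5500.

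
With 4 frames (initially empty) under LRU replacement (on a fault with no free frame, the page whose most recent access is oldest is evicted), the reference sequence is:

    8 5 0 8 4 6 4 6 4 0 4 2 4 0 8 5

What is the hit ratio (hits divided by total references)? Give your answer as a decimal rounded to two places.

0.50

8 → fault, frames (8)
5 → fault, frames (8 5)
0 → fault, frames (8 5 0)
8 → hit
4 → fault, frames (5 0 8 4)
6 → fault, evict 5, frames (0 8 4 6)
4 → hit
6 → hit
4 → hit
0 → hit
4 → hit
2 → fault, evict 8, frames (6 0 4 2)
4 → hit
0 → hit
8 → fault, evict 6, frames (2 4 0 8)
5 → fault, evict 2, frames (4 0 8 5)
Hits: 8 of 16 references → 8/16 = 0.5000.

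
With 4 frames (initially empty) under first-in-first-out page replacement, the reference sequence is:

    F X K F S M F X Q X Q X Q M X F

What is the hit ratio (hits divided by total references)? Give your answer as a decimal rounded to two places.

0.50

F: fault, frames (F)
X: fault, frames (F X)
K: fault, frames (F X K)
F: hit
S: fault, frames (F X K S)
M: fault, evict F, frames (X K S M)
F: fault, evict X, frames (K S M F)
X: fault, evict K, frames (S M F X)
Q: fault, evict S, frames (M F X Q)
X: hit
Q: hit
X: hit
Q: hit
M: hit
X: hit
F: hit
Hits: 8 of 16 references → 8/16 = 0.5000.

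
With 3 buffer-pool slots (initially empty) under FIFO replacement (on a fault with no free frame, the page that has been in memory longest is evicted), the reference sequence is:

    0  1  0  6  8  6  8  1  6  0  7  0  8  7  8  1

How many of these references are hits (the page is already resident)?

9

0 -> fault, frames {0}
1 -> fault, frames {0,1}
0 -> hit
6 -> fault, frames {0,1,6}
8 -> fault, evict 0, frames {1,6,8}
6 -> hit
8 -> hit
1 -> hit
6 -> hit
0 -> fault, evict 1, frames {6,8,0}
7 -> fault, evict 6, frames {8,0,7}
0 -> hit
8 -> hit
7 -> hit
8 -> hit
1 -> fault, evict 8, frames {0,7,1}
Hits: 9.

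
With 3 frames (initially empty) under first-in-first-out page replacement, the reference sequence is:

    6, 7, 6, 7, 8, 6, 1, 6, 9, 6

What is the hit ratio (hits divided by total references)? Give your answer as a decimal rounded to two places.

6 → fault, frames {6}
7 → fault, frames {6,7}
6 → hit
7 → hit
8 → fault, frames {6,7,8}
6 → hit
1 → fault, evict 6, frames {7,8,1}
6 → fault, evict 7, frames {8,1,6}
9 → fault, evict 8, frames {1,6,9}
6 → hit
Hits: 4 of 10 references → 4/10 = 0.4000.

0.40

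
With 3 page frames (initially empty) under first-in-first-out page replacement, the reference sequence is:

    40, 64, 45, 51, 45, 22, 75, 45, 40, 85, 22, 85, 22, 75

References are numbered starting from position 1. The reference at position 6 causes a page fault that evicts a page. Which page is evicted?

64

pos 1: 40: miss, frames {40}
pos 2: 64: miss, frames {40,64}
pos 3: 45: miss, frames {40,64,45}
pos 4: 51: miss, evict 40, frames {64,45,51}
pos 5: 45: hit
pos 6: 22: miss, evict 64, frames {45,51,22}
At position 6, page 64 is evicted.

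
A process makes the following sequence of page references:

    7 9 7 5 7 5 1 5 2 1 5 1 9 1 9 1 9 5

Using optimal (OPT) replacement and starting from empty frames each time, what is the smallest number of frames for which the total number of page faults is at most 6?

f=1: 18 faults
f=2: 8 faults
f=3: 6 faults
f=4: 5 faults
f=5: 5 faults
Smallest f with faults ≤ 6 is 3.

3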